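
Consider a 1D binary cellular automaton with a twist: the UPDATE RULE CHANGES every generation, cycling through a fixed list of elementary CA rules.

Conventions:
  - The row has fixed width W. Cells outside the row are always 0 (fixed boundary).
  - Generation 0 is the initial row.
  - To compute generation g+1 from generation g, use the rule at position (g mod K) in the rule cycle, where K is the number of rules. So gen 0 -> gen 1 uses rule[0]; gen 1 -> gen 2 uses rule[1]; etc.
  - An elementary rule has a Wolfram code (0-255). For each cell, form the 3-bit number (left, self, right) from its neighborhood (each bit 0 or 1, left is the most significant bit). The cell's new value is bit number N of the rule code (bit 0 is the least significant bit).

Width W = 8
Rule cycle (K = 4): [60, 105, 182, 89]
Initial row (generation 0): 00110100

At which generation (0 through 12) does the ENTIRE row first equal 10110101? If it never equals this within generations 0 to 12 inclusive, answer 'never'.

Gen 0: 00110100
Gen 1 (rule 60): 00101110
Gen 2 (rule 105): 10011010
Gen 3 (rule 182): 11100111
Gen 4 (rule 89): 10110101
Gen 5 (rule 60): 11101111
Gen 6 (rule 105): 10111001
Gen 7 (rule 182): 11010111
Gen 8 (rule 89): 11000101
Gen 9 (rule 60): 10100111
Gen 10 (rule 105): 01000101
Gen 11 (rule 182): 11101111
Gen 12 (rule 89): 10101001

Answer: 4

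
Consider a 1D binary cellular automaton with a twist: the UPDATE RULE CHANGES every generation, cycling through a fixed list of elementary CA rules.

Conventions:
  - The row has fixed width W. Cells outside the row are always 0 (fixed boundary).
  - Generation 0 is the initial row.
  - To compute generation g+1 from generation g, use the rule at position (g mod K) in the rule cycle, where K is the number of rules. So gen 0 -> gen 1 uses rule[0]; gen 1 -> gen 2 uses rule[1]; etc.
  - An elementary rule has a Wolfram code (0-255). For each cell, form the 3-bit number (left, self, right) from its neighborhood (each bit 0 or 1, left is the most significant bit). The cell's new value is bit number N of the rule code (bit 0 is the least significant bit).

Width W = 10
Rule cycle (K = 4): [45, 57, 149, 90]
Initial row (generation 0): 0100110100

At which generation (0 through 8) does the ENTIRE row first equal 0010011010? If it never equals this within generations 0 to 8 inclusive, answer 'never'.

Answer: 2

Derivation:
Gen 0: 0100110100
Gen 1 (rule 45): 0100101101
Gen 2 (rule 57): 0010011010
Gen 3 (rule 149): 1011000011
Gen 4 (rule 90): 0011100111
Gen 5 (rule 45): 1010000100
Gen 6 (rule 57): 0101110011
Gen 7 (rule 149): 0100101000
Gen 8 (rule 90): 1011000100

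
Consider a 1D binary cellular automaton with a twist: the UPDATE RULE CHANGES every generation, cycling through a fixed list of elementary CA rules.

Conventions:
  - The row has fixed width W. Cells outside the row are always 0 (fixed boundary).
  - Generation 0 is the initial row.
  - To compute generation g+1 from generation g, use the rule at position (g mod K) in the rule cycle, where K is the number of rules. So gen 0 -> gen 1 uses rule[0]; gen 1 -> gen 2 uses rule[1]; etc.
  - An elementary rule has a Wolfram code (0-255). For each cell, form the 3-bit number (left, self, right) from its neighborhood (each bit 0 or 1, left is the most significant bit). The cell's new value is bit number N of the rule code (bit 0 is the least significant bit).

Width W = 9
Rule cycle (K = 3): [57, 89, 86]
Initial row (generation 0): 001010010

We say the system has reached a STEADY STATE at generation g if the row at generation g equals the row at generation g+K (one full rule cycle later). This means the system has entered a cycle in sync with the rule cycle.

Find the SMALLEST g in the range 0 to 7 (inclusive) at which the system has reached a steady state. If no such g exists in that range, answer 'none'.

Gen 0: 001010010
Gen 1 (rule 57): 100101001
Gen 2 (rule 89): 010000100
Gen 3 (rule 86): 111001110
Gen 4 (rule 57): 100101001
Gen 5 (rule 89): 010000100
Gen 6 (rule 86): 111001110
Gen 7 (rule 57): 100101001
Gen 8 (rule 89): 010000100
Gen 9 (rule 86): 111001110
Gen 10 (rule 57): 100101001

Answer: 1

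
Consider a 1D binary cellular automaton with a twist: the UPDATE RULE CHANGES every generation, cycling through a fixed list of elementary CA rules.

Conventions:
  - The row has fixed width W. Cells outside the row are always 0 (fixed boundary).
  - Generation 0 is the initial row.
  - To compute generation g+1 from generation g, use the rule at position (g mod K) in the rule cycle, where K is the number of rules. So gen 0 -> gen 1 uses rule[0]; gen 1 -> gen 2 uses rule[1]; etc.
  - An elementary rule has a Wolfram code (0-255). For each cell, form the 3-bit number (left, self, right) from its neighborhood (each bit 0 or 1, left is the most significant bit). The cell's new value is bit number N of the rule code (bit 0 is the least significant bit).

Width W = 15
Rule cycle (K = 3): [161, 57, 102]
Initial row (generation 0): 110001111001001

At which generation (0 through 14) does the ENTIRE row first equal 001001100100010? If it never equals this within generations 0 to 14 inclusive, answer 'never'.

Answer: never

Derivation:
Gen 0: 110001111001001
Gen 1 (rule 161): 000100110000000
Gen 2 (rule 57): 110010101111111
Gen 3 (rule 102): 010111110000001
Gen 4 (rule 161): 001011100111100
Gen 5 (rule 57): 100110010100011
Gen 6 (rule 102): 101010111100101
Gen 7 (rule 161): 010101011000010
Gen 8 (rule 57): 001010110111001
Gen 9 (rule 102): 011111011001011
Gen 10 (rule 161): 001110100000100
Gen 11 (rule 57): 101001011110011
Gen 12 (rule 102): 111011100010101
Gen 13 (rule 161): 010101001001010
Gen 14 (rule 57): 001010100100101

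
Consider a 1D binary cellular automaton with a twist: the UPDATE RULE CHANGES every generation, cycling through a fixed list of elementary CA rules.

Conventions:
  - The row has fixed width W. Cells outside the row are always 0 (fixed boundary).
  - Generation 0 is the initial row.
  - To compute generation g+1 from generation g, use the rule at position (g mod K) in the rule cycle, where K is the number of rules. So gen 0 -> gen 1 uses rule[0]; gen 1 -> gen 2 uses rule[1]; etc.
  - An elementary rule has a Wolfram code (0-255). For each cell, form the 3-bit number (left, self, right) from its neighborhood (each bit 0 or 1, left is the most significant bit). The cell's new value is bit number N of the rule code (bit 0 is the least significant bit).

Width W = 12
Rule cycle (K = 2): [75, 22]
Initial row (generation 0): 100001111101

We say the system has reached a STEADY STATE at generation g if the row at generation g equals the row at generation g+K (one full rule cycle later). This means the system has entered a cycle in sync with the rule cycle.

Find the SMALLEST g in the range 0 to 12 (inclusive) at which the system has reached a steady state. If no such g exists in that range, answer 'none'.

Answer: 12

Derivation:
Gen 0: 100001111101
Gen 1 (rule 75): 001111000100
Gen 2 (rule 22): 010000101110
Gen 3 (rule 75): 100111001010
Gen 4 (rule 22): 111000111011
Gen 5 (rule 75): 101011101011
Gen 6 (rule 22): 101000001000
Gen 7 (rule 75): 000011110011
Gen 8 (rule 22): 000100001100
Gen 9 (rule 75): 111001111101
Gen 10 (rule 22): 000110000001
Gen 11 (rule 75): 111110111110
Gen 12 (rule 22): 000000000001
Gen 13 (rule 75): 111111111110
Gen 14 (rule 22): 000000000001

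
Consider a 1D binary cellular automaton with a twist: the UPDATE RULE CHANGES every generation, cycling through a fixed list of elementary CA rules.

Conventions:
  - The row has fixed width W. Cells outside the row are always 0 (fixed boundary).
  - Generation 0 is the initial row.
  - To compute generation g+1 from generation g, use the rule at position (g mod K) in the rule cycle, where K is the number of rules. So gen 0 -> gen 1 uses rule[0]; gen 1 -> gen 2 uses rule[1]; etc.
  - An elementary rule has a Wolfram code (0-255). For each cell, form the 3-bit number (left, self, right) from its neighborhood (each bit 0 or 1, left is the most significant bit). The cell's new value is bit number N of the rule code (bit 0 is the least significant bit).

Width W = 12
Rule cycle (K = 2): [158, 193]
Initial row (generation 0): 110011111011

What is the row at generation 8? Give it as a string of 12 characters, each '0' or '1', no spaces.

Gen 0: 110011111011
Gen 1 (rule 158): 101111110010
Gen 2 (rule 193): 000111110000
Gen 3 (rule 158): 001111101000
Gen 4 (rule 193): 100111100011
Gen 5 (rule 158): 111111010110
Gen 6 (rule 193): 011111000010
Gen 7 (rule 158): 111110100111
Gen 8 (rule 193): 011110000011

Answer: 011110000011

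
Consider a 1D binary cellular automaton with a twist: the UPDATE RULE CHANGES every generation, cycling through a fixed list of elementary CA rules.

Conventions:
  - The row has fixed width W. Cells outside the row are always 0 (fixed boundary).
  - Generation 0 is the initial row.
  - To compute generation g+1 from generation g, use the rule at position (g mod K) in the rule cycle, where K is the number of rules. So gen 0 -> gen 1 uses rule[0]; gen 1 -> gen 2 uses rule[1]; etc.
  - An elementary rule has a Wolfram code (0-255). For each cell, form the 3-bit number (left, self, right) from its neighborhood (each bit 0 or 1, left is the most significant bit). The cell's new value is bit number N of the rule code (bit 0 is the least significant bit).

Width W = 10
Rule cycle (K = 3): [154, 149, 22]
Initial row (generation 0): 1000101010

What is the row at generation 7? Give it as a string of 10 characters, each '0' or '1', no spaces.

Gen 0: 1000101010
Gen 1 (rule 154): 0101000001
Gen 2 (rule 149): 0101111101
Gen 3 (rule 22): 1100000001
Gen 4 (rule 154): 1010000010
Gen 5 (rule 149): 1011111011
Gen 6 (rule 22): 1000000000
Gen 7 (rule 154): 0100000000

Answer: 0100000000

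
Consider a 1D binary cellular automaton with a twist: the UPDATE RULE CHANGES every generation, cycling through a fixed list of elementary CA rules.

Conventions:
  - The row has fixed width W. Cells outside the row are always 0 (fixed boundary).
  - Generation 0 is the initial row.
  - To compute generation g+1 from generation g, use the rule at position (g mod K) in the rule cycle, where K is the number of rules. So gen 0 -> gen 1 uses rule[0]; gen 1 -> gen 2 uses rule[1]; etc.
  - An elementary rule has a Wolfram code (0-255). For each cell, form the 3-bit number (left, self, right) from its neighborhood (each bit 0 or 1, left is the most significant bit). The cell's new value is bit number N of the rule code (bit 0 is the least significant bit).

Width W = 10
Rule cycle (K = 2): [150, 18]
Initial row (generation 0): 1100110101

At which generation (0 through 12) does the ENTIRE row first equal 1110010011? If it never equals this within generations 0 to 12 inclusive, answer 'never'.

Gen 0: 1100110101
Gen 1 (rule 150): 0011000101
Gen 2 (rule 18): 0100101000
Gen 3 (rule 150): 1111101100
Gen 4 (rule 18): 0000000010
Gen 5 (rule 150): 0000000111
Gen 6 (rule 18): 0000001000
Gen 7 (rule 150): 0000011100
Gen 8 (rule 18): 0000100010
Gen 9 (rule 150): 0001110111
Gen 10 (rule 18): 0010000000
Gen 11 (rule 150): 0111000000
Gen 12 (rule 18): 1000100000

Answer: never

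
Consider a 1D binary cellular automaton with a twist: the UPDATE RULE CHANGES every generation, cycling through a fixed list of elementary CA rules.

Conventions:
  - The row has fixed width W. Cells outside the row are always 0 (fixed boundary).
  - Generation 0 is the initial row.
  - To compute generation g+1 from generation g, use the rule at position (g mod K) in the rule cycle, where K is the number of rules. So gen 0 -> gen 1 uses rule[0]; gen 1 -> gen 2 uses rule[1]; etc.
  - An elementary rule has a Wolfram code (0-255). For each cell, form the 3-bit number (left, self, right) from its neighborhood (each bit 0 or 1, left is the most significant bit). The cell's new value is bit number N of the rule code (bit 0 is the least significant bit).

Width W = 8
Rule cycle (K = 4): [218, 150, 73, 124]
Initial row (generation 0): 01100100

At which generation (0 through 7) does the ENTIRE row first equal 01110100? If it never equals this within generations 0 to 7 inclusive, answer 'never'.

Gen 0: 01100100
Gen 1 (rule 218): 11111010
Gen 2 (rule 150): 01110011
Gen 3 (rule 73): 01010011
Gen 4 (rule 124): 01111011
Gen 5 (rule 218): 11111011
Gen 6 (rule 150): 01110000
Gen 7 (rule 73): 01010111

Answer: never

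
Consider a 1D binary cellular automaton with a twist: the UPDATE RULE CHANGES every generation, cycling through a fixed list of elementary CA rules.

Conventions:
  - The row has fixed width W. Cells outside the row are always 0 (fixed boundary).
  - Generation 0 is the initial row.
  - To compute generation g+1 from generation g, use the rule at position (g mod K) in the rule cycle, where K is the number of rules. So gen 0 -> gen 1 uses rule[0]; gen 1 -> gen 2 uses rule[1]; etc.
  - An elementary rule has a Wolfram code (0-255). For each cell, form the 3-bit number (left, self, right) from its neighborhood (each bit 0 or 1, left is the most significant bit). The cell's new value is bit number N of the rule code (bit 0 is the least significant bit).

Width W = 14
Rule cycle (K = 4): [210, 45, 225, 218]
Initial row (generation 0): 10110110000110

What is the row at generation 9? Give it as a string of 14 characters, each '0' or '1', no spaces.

Gen 0: 10110110000110
Gen 1 (rule 210): 00010011001011
Gen 2 (rule 45): 11010010001110
Gen 3 (rule 225): 01100000100110
Gen 4 (rule 218): 11110001011111
Gen 5 (rule 210): 01111010001111
Gen 6 (rule 45): 01000110101000
Gen 7 (rule 225): 00010011010011
Gen 8 (rule 218): 00101111001111
Gen 9 (rule 210): 01000111110111

Answer: 01000111110111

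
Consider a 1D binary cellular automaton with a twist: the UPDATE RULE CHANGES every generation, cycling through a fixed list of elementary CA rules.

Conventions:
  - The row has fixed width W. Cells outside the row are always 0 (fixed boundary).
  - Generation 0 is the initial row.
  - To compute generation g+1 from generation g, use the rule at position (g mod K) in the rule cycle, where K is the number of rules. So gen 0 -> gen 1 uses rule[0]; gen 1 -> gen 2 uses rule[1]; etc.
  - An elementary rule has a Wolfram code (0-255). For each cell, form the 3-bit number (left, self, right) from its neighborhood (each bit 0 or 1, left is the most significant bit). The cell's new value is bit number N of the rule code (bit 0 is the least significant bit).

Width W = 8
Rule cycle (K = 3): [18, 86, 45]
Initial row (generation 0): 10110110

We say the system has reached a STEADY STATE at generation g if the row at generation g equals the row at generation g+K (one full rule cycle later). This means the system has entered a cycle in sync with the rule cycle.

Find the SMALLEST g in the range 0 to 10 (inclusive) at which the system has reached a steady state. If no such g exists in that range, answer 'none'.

Gen 0: 10110110
Gen 1 (rule 18): 00000001
Gen 2 (rule 86): 00000011
Gen 3 (rule 45): 11111010
Gen 4 (rule 18): 00000001
Gen 5 (rule 86): 00000011
Gen 6 (rule 45): 11111010
Gen 7 (rule 18): 00000001
Gen 8 (rule 86): 00000011
Gen 9 (rule 45): 11111010
Gen 10 (rule 18): 00000001
Gen 11 (rule 86): 00000011
Gen 12 (rule 45): 11111010
Gen 13 (rule 18): 00000001

Answer: 1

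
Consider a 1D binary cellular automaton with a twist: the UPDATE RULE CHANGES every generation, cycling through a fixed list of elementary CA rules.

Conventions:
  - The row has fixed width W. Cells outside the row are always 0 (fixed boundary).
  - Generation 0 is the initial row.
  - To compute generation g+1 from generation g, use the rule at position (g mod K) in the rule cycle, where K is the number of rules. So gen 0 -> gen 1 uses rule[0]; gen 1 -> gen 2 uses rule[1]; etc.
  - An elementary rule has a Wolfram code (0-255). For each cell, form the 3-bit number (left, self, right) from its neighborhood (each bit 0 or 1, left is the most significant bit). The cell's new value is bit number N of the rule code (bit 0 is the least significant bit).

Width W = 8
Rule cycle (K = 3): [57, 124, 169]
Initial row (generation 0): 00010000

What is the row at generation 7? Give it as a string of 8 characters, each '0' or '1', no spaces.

Answer: 10001111

Derivation:
Gen 0: 00010000
Gen 1 (rule 57): 11001111
Gen 2 (rule 124): 11101001
Gen 3 (rule 169): 11010000
Gen 4 (rule 57): 10101111
Gen 5 (rule 124): 11111001
Gen 6 (rule 169): 11110000
Gen 7 (rule 57): 10001111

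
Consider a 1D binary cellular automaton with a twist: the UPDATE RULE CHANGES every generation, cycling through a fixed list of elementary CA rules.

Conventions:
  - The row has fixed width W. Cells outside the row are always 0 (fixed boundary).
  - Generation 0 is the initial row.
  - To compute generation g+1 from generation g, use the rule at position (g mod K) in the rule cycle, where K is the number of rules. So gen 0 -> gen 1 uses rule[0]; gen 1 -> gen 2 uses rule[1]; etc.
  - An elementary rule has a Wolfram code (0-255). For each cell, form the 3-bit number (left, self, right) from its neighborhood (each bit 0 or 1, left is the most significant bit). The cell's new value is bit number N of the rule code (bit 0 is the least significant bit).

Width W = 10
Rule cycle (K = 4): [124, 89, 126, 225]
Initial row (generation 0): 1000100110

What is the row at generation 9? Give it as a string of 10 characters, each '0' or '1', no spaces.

Answer: 0101111011

Derivation:
Gen 0: 1000100110
Gen 1 (rule 124): 1100110111
Gen 2 (rule 89): 1110110101
Gen 3 (rule 126): 1011111111
Gen 4 (rule 225): 0101111111
Gen 5 (rule 124): 0111000001
Gen 6 (rule 89): 0101111100
Gen 7 (rule 126): 1111000110
Gen 8 (rule 225): 0111010010
Gen 9 (rule 124): 0101111011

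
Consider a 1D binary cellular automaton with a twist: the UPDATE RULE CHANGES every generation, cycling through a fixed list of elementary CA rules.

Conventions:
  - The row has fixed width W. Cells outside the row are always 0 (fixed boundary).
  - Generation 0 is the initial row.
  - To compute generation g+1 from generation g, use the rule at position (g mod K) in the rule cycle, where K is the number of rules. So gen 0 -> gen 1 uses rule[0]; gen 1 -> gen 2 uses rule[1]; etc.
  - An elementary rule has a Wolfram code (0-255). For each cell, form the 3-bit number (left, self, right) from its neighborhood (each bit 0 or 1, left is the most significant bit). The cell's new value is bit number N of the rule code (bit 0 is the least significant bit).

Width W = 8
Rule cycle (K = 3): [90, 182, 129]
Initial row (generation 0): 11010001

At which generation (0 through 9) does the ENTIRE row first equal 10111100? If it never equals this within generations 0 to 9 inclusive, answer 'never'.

Answer: never

Derivation:
Gen 0: 11010001
Gen 1 (rule 90): 11001010
Gen 2 (rule 182): 00111111
Gen 3 (rule 129): 10011110
Gen 4 (rule 90): 01110011
Gen 5 (rule 182): 10101100
Gen 6 (rule 129): 00000001
Gen 7 (rule 90): 00000010
Gen 8 (rule 182): 00000111
Gen 9 (rule 129): 11110010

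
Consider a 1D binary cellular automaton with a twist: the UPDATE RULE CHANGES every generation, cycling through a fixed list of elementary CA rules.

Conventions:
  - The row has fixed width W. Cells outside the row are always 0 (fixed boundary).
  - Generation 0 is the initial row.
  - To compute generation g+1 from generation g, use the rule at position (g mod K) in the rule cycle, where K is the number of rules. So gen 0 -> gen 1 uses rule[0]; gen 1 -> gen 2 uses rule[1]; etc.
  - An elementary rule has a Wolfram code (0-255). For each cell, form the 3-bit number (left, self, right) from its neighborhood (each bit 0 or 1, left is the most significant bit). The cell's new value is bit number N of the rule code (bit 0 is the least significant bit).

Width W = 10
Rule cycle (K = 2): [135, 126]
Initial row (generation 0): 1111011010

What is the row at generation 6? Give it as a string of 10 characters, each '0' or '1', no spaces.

Answer: 1100000011

Derivation:
Gen 0: 1111011010
Gen 1 (rule 135): 0110000010
Gen 2 (rule 126): 1111000111
Gen 3 (rule 135): 0110011010
Gen 4 (rule 126): 1111111111
Gen 5 (rule 135): 0111111110
Gen 6 (rule 126): 1100000011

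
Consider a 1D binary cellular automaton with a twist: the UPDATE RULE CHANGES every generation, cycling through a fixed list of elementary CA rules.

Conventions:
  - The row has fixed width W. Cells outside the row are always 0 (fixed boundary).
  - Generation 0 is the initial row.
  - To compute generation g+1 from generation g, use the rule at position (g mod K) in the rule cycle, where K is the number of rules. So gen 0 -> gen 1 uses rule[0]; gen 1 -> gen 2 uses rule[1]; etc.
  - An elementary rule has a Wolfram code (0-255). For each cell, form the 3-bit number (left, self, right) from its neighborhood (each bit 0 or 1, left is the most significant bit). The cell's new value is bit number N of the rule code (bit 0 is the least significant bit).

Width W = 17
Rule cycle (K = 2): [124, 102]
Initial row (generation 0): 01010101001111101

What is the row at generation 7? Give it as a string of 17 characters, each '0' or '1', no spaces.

Gen 0: 01010101001111101
Gen 1 (rule 124): 01111111101000111
Gen 2 (rule 102): 10000000111001001
Gen 3 (rule 124): 11000000101101101
Gen 4 (rule 102): 01000001110110111
Gen 5 (rule 124): 01100001011111101
Gen 6 (rule 102): 10100011100000111
Gen 7 (rule 124): 11110010110000101

Answer: 11110010110000101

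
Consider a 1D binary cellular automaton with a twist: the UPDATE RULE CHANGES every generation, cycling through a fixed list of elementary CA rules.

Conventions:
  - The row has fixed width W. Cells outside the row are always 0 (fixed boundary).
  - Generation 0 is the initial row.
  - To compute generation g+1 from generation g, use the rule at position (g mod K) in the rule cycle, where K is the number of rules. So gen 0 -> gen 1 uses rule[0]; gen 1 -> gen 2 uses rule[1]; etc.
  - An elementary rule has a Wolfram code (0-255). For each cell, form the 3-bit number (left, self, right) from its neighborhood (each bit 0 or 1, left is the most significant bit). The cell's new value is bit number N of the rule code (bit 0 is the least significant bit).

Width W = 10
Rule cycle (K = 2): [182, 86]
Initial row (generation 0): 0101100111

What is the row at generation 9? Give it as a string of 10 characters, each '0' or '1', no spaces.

Answer: 0000111100

Derivation:
Gen 0: 0101100111
Gen 1 (rule 182): 1110011010
Gen 2 (rule 86): 0011101011
Gen 3 (rule 182): 0101011100
Gen 4 (rule 86): 1101000110
Gen 5 (rule 182): 0011101001
Gen 6 (rule 86): 0100101111
Gen 7 (rule 182): 1111110110
Gen 8 (rule 86): 0000010011
Gen 9 (rule 182): 0000111100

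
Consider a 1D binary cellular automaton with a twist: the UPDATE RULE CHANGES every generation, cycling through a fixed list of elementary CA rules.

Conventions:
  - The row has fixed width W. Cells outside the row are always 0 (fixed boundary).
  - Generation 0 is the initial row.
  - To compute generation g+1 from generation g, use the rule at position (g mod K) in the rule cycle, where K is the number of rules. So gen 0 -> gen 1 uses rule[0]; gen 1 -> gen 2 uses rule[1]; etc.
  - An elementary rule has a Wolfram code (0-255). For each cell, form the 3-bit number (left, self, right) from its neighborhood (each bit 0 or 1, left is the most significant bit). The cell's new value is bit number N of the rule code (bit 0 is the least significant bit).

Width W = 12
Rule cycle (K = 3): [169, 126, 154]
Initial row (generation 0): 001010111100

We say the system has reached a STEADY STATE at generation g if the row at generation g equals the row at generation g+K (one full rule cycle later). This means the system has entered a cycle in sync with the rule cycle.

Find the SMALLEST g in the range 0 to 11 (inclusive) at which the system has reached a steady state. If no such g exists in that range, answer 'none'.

Answer: none

Derivation:
Gen 0: 001010111100
Gen 1 (rule 169): 100101111001
Gen 2 (rule 126): 111111001111
Gen 3 (rule 154): 111110111110
Gen 4 (rule 169): 111101111100
Gen 5 (rule 126): 100111000110
Gen 6 (rule 154): 011110101101
Gen 7 (rule 169): 011101011010
Gen 8 (rule 126): 110111111111
Gen 9 (rule 154): 100111111110
Gen 10 (rule 169): 000111111100
Gen 11 (rule 126): 001100000110
Gen 12 (rule 154): 011010001101
Gen 13 (rule 169): 010100101010
Gen 14 (rule 126): 111111111111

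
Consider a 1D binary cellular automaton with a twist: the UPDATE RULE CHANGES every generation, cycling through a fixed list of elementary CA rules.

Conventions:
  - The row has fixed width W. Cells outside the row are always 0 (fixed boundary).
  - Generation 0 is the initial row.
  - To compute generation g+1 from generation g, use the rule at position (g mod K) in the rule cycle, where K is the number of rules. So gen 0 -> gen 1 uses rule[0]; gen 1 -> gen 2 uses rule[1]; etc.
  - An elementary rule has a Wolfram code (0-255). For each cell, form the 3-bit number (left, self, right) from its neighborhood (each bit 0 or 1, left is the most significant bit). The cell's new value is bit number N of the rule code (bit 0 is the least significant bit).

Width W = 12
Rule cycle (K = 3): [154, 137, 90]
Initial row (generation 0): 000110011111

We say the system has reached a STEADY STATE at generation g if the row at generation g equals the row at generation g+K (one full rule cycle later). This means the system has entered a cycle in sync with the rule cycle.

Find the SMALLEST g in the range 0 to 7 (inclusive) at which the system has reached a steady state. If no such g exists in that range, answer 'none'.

Answer: none

Derivation:
Gen 0: 000110011111
Gen 1 (rule 154): 001101111110
Gen 2 (rule 137): 101001111100
Gen 3 (rule 90): 000111000110
Gen 4 (rule 154): 001110101101
Gen 5 (rule 137): 101100001000
Gen 6 (rule 90): 001110010100
Gen 7 (rule 154): 011101100010
Gen 8 (rule 137): 011001001000
Gen 9 (rule 90): 111110110100
Gen 10 (rule 154): 111100100010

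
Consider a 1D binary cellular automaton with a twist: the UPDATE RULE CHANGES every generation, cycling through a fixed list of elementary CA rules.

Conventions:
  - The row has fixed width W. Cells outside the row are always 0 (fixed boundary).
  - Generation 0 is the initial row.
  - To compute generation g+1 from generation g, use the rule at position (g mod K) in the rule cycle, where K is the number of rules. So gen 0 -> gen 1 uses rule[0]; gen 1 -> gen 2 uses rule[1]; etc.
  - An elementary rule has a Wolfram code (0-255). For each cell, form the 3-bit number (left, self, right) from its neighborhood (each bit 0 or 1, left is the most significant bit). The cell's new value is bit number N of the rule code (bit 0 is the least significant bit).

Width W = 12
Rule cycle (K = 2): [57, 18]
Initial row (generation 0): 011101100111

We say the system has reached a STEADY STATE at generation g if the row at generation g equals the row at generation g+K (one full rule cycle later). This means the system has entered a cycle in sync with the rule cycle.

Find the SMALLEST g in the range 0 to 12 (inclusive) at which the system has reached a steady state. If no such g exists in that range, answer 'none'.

Gen 0: 011101100111
Gen 1 (rule 57): 010011010100
Gen 2 (rule 18): 101100000010
Gen 3 (rule 57): 011011111001
Gen 4 (rule 18): 100000000110
Gen 5 (rule 57): 011111110101
Gen 6 (rule 18): 100000000000
Gen 7 (rule 57): 011111111111
Gen 8 (rule 18): 100000000000
Gen 9 (rule 57): 011111111111
Gen 10 (rule 18): 100000000000
Gen 11 (rule 57): 011111111111
Gen 12 (rule 18): 100000000000
Gen 13 (rule 57): 011111111111
Gen 14 (rule 18): 100000000000

Answer: 6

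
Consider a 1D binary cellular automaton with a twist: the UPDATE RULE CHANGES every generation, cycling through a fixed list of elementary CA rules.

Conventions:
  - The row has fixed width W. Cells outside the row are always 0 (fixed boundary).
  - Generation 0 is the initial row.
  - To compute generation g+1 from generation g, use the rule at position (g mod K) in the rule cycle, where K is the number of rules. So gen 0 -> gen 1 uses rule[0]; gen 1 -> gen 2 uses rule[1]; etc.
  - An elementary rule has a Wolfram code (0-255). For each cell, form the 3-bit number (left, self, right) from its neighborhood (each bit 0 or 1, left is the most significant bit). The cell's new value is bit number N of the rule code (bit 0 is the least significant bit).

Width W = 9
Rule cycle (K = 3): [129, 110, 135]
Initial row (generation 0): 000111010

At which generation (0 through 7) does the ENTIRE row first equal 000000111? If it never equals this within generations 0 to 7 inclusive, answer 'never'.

Answer: 3

Derivation:
Gen 0: 000111010
Gen 1 (rule 129): 110010000
Gen 2 (rule 110): 110110000
Gen 3 (rule 135): 000000111
Gen 4 (rule 129): 111110010
Gen 5 (rule 110): 100010110
Gen 6 (rule 135): 101110000
Gen 7 (rule 129): 000100111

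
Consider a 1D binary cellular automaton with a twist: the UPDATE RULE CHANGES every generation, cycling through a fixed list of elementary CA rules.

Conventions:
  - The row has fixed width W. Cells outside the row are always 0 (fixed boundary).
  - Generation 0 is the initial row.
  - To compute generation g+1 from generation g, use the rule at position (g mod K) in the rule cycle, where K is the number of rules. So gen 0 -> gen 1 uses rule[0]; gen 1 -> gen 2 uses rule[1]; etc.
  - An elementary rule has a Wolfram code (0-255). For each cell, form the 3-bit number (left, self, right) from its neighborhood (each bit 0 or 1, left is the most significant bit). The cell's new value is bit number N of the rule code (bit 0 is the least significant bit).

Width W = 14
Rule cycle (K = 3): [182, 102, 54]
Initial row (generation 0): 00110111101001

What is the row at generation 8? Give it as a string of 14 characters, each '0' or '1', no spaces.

Gen 0: 00110111101001
Gen 1 (rule 182): 01001011011111
Gen 2 (rule 102): 11011101100001
Gen 3 (rule 54): 00100010010011
Gen 4 (rule 182): 01110111111100
Gen 5 (rule 102): 10011000000100
Gen 6 (rule 54): 11100100001110
Gen 7 (rule 182): 01011110010101
Gen 8 (rule 102): 11100010111111

Answer: 11100010111111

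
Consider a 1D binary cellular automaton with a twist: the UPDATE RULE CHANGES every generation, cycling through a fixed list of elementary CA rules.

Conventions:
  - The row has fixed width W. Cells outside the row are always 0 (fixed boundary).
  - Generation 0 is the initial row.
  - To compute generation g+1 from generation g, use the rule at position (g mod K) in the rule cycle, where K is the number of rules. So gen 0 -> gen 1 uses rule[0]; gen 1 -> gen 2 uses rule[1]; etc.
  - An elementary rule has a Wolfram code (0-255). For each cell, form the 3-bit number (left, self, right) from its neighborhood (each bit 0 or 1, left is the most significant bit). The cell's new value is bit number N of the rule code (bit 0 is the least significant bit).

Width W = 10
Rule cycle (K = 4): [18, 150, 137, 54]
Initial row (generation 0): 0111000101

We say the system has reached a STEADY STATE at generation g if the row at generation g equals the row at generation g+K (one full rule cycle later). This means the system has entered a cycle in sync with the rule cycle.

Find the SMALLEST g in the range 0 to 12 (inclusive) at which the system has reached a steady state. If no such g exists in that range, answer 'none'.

Gen 0: 0111000101
Gen 1 (rule 18): 1000101000
Gen 2 (rule 150): 1101101100
Gen 3 (rule 137): 1001001001
Gen 4 (rule 54): 1111111111
Gen 5 (rule 18): 0000000000
Gen 6 (rule 150): 0000000000
Gen 7 (rule 137): 1111111111
Gen 8 (rule 54): 0000000000
Gen 9 (rule 18): 0000000000
Gen 10 (rule 150): 0000000000
Gen 11 (rule 137): 1111111111
Gen 12 (rule 54): 0000000000
Gen 13 (rule 18): 0000000000
Gen 14 (rule 150): 0000000000
Gen 15 (rule 137): 1111111111
Gen 16 (rule 54): 0000000000

Answer: 5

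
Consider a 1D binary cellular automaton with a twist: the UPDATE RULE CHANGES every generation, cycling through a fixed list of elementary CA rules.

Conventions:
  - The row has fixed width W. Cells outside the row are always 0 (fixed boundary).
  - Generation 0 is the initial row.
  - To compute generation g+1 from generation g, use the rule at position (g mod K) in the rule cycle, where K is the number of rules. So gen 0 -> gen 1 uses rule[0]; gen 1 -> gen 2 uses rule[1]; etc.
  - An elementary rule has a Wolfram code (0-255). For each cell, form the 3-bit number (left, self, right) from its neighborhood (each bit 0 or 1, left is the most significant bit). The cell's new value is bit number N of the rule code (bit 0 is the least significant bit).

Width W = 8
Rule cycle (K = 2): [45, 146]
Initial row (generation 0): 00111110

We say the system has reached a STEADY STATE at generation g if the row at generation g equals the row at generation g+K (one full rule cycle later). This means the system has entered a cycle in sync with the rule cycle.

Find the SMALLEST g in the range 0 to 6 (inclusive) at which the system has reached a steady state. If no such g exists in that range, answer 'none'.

Answer: none

Derivation:
Gen 0: 00111110
Gen 1 (rule 45): 10100000
Gen 2 (rule 146): 00010000
Gen 3 (rule 45): 11010111
Gen 4 (rule 146): 00000010
Gen 5 (rule 45): 11111010
Gen 6 (rule 146): 01110001
Gen 7 (rule 45): 01000101
Gen 8 (rule 146): 10101000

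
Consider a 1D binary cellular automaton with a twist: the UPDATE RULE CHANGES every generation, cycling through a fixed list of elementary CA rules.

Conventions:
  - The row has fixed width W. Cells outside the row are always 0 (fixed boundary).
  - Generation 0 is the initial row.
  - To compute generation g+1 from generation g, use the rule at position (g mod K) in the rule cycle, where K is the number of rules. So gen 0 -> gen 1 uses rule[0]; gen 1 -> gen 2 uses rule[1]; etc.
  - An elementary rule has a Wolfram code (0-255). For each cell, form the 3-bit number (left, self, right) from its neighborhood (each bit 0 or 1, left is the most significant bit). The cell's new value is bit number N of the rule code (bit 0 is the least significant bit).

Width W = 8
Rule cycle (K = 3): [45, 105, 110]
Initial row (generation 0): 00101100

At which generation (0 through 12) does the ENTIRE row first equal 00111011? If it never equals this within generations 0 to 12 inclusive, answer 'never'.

Answer: 5

Derivation:
Gen 0: 00101100
Gen 1 (rule 45): 10111001
Gen 2 (rule 105): 01101000
Gen 3 (rule 110): 11111000
Gen 4 (rule 45): 10000011
Gen 5 (rule 105): 00111011
Gen 6 (rule 110): 01101111
Gen 7 (rule 45): 01011000
Gen 8 (rule 105): 00111011
Gen 9 (rule 110): 01101111
Gen 10 (rule 45): 01011000
Gen 11 (rule 105): 00111011
Gen 12 (rule 110): 01101111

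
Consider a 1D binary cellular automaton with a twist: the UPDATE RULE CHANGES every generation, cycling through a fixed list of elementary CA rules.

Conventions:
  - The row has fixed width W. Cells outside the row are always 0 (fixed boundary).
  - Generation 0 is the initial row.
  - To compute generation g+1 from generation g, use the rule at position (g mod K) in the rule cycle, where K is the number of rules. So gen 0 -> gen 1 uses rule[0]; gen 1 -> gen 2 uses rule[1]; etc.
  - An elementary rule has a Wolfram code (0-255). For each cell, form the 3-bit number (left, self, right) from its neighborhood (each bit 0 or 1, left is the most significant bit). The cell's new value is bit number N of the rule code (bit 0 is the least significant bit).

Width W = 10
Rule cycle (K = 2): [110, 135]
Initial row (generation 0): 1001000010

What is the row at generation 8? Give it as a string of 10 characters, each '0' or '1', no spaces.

Answer: 0001101000

Derivation:
Gen 0: 1001000010
Gen 1 (rule 110): 1011000110
Gen 2 (rule 135): 1000011000
Gen 3 (rule 110): 1000111000
Gen 4 (rule 135): 1011010011
Gen 5 (rule 110): 1111110111
Gen 6 (rule 135): 0111100010
Gen 7 (rule 110): 1100100110
Gen 8 (rule 135): 0001101000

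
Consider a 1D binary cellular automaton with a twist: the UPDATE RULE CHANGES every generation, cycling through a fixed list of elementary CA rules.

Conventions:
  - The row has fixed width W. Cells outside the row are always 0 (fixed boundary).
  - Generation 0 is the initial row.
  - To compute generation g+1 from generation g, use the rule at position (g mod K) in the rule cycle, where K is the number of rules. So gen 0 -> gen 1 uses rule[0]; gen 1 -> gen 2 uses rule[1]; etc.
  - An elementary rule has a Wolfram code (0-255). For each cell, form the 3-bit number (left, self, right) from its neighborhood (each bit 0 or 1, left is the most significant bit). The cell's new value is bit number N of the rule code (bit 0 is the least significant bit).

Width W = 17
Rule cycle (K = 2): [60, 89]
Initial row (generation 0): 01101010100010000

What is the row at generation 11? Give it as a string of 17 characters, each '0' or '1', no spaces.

Gen 0: 01101010100010000
Gen 1 (rule 60): 01011111110011000
Gen 2 (rule 89): 00010000011011111
Gen 3 (rule 60): 00011000010110000
Gen 4 (rule 89): 11011111000111111
Gen 5 (rule 60): 10110000100100000
Gen 6 (rule 89): 00111110010011111
Gen 7 (rule 60): 00100001011010000
Gen 8 (rule 89): 10011100011001111
Gen 9 (rule 60): 11010010010101000
Gen 10 (rule 89): 11001001000000111
Gen 11 (rule 60): 10101101100000100

Answer: 10101101100000100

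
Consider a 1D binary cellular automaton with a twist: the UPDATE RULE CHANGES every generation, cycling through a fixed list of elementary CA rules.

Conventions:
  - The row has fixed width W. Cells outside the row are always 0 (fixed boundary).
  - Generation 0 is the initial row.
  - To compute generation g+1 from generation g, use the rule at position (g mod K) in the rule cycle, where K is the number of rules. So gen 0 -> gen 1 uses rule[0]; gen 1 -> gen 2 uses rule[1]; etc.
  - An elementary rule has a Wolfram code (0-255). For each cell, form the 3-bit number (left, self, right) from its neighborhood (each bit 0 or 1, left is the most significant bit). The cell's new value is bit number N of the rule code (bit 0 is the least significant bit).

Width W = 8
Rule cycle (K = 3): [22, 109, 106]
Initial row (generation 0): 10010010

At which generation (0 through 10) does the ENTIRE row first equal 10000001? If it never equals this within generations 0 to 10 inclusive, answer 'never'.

Gen 0: 10010010
Gen 1 (rule 22): 11111111
Gen 2 (rule 109): 10000001
Gen 3 (rule 106): 00000010
Gen 4 (rule 22): 00000111
Gen 5 (rule 109): 11110101
Gen 6 (rule 106): 10011010
Gen 7 (rule 22): 11100011
Gen 8 (rule 109): 10101011
Gen 9 (rule 106): 01010111
Gen 10 (rule 22): 11010000

Answer: 2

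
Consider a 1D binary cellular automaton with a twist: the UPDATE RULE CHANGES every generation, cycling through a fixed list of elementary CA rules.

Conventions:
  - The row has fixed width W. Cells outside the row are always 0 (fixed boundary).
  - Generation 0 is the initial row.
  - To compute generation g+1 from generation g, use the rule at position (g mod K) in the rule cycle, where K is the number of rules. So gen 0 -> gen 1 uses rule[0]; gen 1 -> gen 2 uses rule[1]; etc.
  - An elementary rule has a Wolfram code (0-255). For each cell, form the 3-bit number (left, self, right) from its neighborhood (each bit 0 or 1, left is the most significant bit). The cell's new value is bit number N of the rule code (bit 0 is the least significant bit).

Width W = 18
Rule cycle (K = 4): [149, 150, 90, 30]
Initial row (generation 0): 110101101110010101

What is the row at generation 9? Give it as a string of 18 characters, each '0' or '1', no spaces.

Gen 0: 110101101110010101
Gen 1 (rule 149): 000100000101010101
Gen 2 (rule 150): 001110001101010101
Gen 3 (rule 90): 011011011100000000
Gen 4 (rule 30): 110010010010000000
Gen 5 (rule 149): 001011011011111111
Gen 6 (rule 150): 011000000001111110
Gen 7 (rule 90): 111100000011000011
Gen 8 (rule 30): 100010000110100110
Gen 9 (rule 149): 111011110000110001

Answer: 111011110000110001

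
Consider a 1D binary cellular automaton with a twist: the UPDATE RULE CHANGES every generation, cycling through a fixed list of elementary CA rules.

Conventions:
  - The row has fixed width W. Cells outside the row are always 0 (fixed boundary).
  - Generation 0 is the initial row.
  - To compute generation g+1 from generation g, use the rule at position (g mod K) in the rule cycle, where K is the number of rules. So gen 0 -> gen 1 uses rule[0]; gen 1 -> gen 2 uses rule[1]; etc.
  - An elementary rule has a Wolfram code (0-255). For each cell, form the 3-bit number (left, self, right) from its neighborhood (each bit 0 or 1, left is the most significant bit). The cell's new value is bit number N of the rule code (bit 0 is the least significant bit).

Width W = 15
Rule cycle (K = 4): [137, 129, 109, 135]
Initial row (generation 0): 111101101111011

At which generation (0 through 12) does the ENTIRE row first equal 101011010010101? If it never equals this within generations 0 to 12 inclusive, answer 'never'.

Answer: 7

Derivation:
Gen 0: 111101101111011
Gen 1 (rule 137): 111001001110010
Gen 2 (rule 129): 010000000100000
Gen 3 (rule 109): 010111110101111
Gen 4 (rule 135): 110011100100110
Gen 5 (rule 137): 100011000000100
Gen 6 (rule 129): 001000011110001
Gen 7 (rule 109): 101011010010101
Gen 8 (rule 135): 101000010110101
Gen 9 (rule 137): 000011000100000
Gen 10 (rule 129): 111000010001111
Gen 11 (rule 109): 101011010101001
Gen 12 (rule 135): 101000010101011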